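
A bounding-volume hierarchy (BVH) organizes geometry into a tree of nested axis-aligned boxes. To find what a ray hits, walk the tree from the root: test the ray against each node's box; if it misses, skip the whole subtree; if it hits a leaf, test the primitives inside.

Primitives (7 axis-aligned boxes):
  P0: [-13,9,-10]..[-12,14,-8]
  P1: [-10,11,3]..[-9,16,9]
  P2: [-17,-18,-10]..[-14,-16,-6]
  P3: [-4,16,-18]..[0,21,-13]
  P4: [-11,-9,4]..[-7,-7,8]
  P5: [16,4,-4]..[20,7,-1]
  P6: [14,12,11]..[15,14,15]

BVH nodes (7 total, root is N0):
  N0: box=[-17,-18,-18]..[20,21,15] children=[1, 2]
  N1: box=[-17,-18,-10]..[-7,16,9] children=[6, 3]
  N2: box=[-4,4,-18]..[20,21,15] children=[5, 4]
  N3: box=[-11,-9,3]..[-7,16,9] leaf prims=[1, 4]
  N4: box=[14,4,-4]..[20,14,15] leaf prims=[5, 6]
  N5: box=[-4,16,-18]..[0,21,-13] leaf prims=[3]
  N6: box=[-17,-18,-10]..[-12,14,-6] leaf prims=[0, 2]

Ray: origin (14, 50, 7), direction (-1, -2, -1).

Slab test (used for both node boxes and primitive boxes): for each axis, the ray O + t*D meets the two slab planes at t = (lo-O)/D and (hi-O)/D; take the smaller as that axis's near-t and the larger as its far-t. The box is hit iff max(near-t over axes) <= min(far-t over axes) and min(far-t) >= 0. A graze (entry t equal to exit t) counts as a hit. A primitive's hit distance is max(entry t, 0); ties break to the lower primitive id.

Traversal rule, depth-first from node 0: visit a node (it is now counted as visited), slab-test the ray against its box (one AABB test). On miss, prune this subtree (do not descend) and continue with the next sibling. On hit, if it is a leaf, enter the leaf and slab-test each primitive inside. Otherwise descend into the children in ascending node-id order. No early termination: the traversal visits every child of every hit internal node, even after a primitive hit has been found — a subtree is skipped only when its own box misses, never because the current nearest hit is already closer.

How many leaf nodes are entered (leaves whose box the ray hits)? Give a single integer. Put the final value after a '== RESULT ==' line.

Trace the traversal:
N0 x:[-6,31] y:[29/2,34] z:[-8,25] -> hit [29/2,25], descend [1, 2]
  N1 x:[21,31] y:[17,34] z:[-2,17] -> miss, prune
  N2 x:[-6,18] y:[29/2,23] z:[-8,25] -> hit [29/2,18], descend [4, 5]
    N4 x:[-6,0] y:[18,23] z:[-8,11] -> miss, prune
    N5 x:[14,18] y:[29/2,17] z:[20,25] -> miss, prune

5 AABB tests over nodes [0, 1, 2, 4, 5]; 0 leaves entered; closest miss.

== RESULT ==
0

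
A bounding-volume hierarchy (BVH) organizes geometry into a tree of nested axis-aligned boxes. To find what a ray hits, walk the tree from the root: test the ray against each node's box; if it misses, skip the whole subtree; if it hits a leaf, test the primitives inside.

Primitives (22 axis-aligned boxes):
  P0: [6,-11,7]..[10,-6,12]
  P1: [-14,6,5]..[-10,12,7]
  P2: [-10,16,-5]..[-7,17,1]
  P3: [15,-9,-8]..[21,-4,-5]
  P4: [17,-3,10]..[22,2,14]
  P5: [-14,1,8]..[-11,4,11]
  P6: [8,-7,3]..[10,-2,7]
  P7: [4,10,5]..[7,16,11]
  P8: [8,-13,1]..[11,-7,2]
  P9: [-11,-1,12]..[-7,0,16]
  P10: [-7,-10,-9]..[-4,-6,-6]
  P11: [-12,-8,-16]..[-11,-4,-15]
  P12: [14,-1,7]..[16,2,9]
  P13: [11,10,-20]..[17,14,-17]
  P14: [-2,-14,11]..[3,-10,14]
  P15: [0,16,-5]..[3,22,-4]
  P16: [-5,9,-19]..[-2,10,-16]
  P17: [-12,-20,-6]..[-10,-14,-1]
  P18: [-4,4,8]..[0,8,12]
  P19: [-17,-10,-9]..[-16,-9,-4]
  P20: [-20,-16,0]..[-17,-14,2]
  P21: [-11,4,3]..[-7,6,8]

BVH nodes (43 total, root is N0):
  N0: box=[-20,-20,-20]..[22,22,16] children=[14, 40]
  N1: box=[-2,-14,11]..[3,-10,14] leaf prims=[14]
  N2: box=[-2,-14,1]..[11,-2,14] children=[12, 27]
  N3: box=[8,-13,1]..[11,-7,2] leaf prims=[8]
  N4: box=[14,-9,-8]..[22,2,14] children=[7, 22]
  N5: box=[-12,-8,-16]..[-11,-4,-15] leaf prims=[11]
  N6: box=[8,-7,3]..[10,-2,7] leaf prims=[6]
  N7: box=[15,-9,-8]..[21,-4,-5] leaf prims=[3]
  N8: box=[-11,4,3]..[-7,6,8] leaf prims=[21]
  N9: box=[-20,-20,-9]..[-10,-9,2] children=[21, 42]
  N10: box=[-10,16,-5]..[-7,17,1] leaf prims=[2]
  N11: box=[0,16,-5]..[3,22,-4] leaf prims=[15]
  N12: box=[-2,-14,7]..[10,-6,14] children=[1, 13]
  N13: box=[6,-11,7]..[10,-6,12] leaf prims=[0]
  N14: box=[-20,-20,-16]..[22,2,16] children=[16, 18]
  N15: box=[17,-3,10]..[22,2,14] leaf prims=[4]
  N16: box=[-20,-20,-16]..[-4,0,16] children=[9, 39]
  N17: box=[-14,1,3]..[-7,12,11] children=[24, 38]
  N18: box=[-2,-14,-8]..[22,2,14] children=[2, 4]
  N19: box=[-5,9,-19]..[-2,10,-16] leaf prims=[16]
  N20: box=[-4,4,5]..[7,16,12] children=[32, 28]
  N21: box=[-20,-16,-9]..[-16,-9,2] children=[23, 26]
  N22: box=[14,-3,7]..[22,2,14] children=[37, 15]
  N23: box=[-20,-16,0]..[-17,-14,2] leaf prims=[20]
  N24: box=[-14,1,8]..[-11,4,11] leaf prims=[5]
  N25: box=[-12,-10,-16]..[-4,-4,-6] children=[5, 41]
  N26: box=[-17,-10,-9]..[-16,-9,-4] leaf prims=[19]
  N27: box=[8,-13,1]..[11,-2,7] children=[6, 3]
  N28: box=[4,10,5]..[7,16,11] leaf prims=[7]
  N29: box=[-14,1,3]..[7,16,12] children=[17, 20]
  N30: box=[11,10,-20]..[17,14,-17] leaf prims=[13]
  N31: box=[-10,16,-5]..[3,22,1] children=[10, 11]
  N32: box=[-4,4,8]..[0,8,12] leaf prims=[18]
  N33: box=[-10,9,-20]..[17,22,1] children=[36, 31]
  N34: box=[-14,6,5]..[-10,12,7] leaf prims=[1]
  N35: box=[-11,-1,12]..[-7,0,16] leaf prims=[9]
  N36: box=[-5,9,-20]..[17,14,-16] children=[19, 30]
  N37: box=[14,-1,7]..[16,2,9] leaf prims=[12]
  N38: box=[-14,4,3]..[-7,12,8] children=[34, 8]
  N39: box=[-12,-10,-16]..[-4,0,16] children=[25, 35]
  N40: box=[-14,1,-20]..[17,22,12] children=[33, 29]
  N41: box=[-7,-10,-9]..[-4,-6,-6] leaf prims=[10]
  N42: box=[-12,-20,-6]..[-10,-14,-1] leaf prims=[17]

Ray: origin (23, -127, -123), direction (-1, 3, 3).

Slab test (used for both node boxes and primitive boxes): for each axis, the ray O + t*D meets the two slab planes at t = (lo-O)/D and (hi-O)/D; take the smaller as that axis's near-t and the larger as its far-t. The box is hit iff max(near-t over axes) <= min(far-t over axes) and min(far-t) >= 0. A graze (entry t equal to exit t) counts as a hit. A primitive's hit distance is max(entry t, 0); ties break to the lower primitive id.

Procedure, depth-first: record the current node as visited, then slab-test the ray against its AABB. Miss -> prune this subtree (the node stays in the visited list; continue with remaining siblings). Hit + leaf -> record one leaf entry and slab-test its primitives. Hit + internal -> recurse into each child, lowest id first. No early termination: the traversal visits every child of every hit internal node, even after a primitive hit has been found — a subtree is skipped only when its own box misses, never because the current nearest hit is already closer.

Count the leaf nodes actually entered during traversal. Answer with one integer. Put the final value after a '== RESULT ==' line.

Traverse from the root:
N0 x:[1,43] y:[107/3,149/3] z:[103/3,139/3] -> hit [107/3,43], descend [14, 40]
  N14 x:[1,43] y:[107/3,43] z:[107/3,139/3] -> hit [107/3,43], descend [16, 18]
    N16 x:[27,43] y:[107/3,127/3] z:[107/3,139/3] -> hit [107/3,127/3], descend [9, 39]
      N9 x:[33,43] y:[107/3,118/3] z:[38,125/3] -> hit [38,118/3], descend [21, 42]
        N21 x:[39,43] y:[37,118/3] z:[38,125/3] -> hit [39,118/3], descend [23, 26]
          N23 x:[40,43] y:[37,113/3] z:[41,125/3] -> miss, prune
          N26 x:[39,40] y:[39,118/3] z:[38,119/3] -> hit [39,118/3] leaf, test {P19@t=39}
        N42 x:[33,35] y:[107/3,113/3] z:[39,122/3] -> miss, prune
      N39 x:[27,35] y:[39,127/3] z:[107/3,139/3] -> miss, prune
    N18 x:[1,25] y:[113/3,43] z:[115/3,137/3] -> miss, prune
  N40 x:[6,37] y:[128/3,149/3] z:[103/3,45] -> miss, prune

Summary -> nodes [0, 14, 16, 9, 21, 23, 26, 42, 39, 18, 40]; box-tests=11; leaf-entries=1; first=P19

== RESULT ==
1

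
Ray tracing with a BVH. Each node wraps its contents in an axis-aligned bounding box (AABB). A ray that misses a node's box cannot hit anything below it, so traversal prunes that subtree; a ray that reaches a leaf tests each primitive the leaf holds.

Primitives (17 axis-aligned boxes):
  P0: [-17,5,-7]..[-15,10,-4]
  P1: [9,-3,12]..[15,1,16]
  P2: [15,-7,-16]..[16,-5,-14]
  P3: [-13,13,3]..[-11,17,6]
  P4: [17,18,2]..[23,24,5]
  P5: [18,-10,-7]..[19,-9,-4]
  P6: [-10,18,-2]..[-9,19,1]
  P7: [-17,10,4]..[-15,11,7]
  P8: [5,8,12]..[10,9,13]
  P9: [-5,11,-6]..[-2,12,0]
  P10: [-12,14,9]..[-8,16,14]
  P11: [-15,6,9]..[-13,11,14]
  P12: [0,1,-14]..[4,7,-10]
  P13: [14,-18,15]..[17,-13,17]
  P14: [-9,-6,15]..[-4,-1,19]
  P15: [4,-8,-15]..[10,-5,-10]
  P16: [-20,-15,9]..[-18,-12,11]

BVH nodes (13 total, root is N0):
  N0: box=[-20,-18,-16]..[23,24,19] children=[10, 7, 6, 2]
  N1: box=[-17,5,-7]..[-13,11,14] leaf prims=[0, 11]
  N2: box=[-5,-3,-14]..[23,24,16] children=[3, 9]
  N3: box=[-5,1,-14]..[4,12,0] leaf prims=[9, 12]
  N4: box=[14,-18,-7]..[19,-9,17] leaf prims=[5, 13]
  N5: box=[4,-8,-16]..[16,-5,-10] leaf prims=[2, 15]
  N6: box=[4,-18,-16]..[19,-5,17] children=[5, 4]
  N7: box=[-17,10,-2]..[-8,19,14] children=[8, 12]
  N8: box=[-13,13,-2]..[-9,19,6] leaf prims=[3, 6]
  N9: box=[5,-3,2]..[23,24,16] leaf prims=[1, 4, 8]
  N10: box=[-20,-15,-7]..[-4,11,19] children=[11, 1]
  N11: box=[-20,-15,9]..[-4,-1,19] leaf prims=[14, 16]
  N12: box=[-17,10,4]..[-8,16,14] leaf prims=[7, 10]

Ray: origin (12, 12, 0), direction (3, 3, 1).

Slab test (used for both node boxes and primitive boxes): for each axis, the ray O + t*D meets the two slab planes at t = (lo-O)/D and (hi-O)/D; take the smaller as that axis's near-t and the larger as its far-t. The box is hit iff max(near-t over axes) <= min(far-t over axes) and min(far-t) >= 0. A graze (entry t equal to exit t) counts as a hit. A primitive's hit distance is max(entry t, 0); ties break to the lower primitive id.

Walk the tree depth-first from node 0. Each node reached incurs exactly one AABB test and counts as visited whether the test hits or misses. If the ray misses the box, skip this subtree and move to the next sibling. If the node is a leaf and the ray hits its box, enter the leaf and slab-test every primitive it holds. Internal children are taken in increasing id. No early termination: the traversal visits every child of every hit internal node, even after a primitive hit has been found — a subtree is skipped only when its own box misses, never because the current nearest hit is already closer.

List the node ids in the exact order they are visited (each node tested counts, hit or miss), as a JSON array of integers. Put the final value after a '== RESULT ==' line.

Traverse from the root:
N0 x:[-32/3,11/3] y:[-10,4] z:[-16,19] -> hit [-10,11/3], descend [2, 6, 7, 10]
  N2 x:[-17/3,11/3] y:[-5,4] z:[-14,16] -> hit [-5,11/3], descend [3, 9]
    N3 x:[-17/3,-8/3] y:[-11/3,0] z:[-14,0] -> miss, prune
    N9 x:[-7/3,11/3] y:[-5,4] z:[2,16] -> hit [2,11/3] leaf, test {P1(miss), P4@t=2, P8(miss)}
  N6 x:[-8/3,7/3] y:[-10,-17/3] z:[-16,17] -> miss, prune
  N7 x:[-29/3,-20/3] y:[-2/3,7/3] z:[-2,14] -> miss, prune
  N10 x:[-32/3,-16/3] y:[-9,-1/3] z:[-7,19] -> miss, prune

order=[0, 2, 3, 9, 6, 7, 10]  |boxes|=7  |leaves|=1  hit=P4

== RESULT ==
[0, 2, 3, 9, 6, 7, 10]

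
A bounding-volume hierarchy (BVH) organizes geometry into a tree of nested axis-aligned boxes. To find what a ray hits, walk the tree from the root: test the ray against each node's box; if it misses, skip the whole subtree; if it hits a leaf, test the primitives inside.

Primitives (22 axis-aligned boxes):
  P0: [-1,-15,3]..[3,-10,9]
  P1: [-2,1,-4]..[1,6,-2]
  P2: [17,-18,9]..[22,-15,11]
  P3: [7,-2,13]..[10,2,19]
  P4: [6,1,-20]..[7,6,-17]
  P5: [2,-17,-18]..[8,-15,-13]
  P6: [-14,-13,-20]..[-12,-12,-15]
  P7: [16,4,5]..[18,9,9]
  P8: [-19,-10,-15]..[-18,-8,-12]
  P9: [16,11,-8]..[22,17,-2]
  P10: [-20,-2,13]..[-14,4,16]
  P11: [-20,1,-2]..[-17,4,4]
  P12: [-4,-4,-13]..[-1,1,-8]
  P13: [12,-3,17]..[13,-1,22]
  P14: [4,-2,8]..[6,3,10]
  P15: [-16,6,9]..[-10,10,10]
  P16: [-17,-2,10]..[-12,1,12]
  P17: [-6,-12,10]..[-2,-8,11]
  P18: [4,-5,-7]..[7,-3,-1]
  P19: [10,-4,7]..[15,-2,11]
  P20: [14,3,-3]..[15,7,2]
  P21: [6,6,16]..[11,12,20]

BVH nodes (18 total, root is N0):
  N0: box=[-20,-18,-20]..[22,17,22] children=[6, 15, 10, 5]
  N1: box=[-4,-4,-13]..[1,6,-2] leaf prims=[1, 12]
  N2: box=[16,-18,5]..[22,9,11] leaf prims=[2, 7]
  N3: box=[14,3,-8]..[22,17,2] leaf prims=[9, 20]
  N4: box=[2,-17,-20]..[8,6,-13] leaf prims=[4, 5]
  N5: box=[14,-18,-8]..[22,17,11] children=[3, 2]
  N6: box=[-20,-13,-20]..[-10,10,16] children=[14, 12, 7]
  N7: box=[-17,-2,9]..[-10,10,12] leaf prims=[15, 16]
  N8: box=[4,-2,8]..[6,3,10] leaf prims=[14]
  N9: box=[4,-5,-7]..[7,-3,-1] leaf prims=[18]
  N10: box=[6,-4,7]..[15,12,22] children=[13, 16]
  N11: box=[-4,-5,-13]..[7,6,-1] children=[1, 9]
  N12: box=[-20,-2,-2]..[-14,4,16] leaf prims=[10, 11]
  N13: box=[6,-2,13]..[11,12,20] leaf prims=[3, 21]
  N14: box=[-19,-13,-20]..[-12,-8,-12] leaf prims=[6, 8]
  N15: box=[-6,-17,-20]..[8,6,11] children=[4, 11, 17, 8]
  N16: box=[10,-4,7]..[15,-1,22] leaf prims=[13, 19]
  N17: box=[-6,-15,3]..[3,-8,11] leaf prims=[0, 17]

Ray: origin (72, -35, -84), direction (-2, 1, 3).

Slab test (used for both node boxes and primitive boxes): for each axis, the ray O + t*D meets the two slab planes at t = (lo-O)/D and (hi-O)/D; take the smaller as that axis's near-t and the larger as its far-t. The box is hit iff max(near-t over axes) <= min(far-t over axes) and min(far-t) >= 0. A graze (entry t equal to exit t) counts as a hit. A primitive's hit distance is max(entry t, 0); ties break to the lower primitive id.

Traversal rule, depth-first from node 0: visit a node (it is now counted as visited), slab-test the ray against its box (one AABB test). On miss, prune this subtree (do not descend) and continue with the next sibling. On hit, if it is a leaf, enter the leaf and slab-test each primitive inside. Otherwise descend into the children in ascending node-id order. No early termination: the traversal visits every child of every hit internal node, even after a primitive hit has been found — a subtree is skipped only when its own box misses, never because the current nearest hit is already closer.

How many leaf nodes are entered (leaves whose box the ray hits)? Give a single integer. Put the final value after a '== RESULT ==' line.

Trace the traversal:
N0 x:[25,46] y:[17,52] z:[64/3,106/3] -> hit [25,106/3], descend [5, 6, 10, 15]
  N5 x:[25,29] y:[17,52] z:[76/3,95/3] -> hit [76/3,29], descend [2, 3]
    N2 x:[25,28] y:[17,44] z:[89/3,95/3] -> miss, prune
    N3 x:[25,29] y:[38,52] z:[76/3,86/3] -> miss, prune
  N6 x:[41,46] y:[22,45] z:[64/3,100/3] -> miss, prune
  N10 x:[57/2,33] y:[31,47] z:[91/3,106/3] -> hit [31,33], descend [13, 16]
    N13 x:[61/2,33] y:[33,47] z:[97/3,104/3] -> hit [33,33] leaf, test {P3(miss), P21(miss)}
    N16 x:[57/2,31] y:[31,34] z:[91/3,106/3] -> hit [31,31] leaf, test {P13(miss), P19@t=31}
  N15 x:[32,39] y:[18,41] z:[64/3,95/3] -> miss, prune

Summary -> nodes [0, 5, 2, 3, 6, 10, 13, 16, 15]; box-tests=9; leaf-entries=2; first=P19

== RESULT ==
2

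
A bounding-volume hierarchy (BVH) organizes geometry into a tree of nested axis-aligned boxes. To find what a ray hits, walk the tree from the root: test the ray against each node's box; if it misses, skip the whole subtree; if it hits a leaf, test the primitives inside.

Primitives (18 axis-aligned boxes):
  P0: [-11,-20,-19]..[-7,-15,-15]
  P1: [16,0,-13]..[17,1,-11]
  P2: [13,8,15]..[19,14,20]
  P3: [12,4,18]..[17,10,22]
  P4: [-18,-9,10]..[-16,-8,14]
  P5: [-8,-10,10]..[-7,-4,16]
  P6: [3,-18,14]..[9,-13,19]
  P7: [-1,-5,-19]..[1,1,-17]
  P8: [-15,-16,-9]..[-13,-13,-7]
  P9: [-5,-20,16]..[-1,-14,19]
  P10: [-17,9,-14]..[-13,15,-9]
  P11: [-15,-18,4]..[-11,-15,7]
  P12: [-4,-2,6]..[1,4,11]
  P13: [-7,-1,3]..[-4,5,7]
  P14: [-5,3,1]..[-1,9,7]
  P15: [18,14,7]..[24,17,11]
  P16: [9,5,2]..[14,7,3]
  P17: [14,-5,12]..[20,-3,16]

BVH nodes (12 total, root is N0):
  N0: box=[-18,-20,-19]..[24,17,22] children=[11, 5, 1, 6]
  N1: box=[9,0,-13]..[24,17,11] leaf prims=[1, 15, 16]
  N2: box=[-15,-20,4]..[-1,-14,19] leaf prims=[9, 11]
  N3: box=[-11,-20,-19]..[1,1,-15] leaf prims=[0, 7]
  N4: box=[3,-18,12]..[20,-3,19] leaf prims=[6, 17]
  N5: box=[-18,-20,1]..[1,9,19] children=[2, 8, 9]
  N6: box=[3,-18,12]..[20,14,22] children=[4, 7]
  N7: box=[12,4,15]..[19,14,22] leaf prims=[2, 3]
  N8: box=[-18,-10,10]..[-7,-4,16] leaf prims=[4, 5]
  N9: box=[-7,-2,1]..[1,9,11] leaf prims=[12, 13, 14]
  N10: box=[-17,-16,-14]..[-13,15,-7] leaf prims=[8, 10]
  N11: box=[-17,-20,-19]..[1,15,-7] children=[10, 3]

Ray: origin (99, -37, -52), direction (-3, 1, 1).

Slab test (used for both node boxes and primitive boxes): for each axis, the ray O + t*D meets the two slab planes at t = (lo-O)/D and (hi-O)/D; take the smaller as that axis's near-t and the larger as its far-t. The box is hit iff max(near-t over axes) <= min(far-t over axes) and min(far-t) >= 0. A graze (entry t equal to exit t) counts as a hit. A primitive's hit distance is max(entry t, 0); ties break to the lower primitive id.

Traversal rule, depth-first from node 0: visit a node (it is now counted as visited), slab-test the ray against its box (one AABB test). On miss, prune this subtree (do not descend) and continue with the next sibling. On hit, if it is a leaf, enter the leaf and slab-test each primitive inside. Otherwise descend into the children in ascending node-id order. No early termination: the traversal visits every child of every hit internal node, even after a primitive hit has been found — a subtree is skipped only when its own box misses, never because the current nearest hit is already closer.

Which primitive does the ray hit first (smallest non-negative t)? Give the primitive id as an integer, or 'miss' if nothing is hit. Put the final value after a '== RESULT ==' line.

Trace the traversal:
N0 x:[25,39] y:[17,54] z:[33,74] -> hit [33,39], descend [1, 5, 6, 11]
  N1 x:[25,30] y:[37,54] z:[39,63] -> miss, prune
  N5 x:[98/3,39] y:[17,46] z:[53,71] -> miss, prune
  N6 x:[79/3,32] y:[19,51] z:[64,74] -> miss, prune
  N11 x:[98/3,116/3] y:[17,52] z:[33,45] -> hit [33,116/3], descend [3, 10]
    N3 x:[98/3,110/3] y:[17,38] z:[33,37] -> hit [33,110/3] leaf, test {P0(miss), P7@t=33}
    N10 x:[112/3,116/3] y:[21,52] z:[38,45] -> hit [38,116/3] leaf, test {P8(miss), P10(miss)}

order=[0, 1, 5, 6, 11, 3, 10]  |boxes|=7  |leaves|=2  hit=P7

== RESULT ==
7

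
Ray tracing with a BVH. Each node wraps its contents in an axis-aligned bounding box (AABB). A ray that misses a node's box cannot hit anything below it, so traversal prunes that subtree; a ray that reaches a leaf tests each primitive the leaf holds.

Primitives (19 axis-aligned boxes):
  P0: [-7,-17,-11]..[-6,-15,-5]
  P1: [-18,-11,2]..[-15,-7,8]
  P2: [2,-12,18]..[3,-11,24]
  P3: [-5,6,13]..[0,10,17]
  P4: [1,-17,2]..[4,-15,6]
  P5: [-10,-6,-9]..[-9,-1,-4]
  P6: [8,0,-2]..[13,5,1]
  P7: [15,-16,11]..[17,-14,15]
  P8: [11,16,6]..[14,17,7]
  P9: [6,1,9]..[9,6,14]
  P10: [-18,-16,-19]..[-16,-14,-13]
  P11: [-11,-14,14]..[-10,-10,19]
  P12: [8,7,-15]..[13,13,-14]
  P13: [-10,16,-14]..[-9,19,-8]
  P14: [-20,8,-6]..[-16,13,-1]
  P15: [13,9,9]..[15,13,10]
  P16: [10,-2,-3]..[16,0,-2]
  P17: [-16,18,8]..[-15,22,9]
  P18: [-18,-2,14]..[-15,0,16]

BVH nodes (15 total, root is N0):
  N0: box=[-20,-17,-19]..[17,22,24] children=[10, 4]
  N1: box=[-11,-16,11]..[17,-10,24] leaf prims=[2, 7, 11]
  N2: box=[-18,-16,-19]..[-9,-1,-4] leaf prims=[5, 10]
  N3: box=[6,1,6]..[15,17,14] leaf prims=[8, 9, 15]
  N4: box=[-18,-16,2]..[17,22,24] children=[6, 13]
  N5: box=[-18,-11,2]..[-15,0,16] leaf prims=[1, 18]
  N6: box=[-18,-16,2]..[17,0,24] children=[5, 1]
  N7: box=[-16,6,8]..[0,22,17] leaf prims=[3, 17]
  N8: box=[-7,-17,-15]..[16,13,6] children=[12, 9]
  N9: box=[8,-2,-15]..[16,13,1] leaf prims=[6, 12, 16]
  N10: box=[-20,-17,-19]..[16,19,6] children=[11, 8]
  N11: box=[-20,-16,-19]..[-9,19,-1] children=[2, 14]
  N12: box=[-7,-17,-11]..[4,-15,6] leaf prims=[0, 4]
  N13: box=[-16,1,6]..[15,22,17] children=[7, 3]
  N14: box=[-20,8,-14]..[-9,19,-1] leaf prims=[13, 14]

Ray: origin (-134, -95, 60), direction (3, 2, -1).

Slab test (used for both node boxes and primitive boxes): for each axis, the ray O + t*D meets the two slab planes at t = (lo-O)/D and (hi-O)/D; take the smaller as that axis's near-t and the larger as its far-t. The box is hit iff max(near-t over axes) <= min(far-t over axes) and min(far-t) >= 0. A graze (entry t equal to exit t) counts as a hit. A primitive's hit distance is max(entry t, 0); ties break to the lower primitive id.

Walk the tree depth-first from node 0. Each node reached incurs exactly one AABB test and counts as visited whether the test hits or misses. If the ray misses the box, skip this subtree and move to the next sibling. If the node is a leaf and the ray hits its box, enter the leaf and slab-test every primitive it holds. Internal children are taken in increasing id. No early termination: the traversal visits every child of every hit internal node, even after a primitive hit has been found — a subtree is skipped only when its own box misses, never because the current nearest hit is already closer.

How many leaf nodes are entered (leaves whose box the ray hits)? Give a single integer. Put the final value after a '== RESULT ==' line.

Walk:
N0 x:[38,151/3] y:[39,117/2] z:[36,79] -> hit [39,151/3], descend [4, 10]
  N4 x:[116/3,151/3] y:[79/2,117/2] z:[36,58] -> hit [79/2,151/3], descend [6, 13]
    N6 x:[116/3,151/3] y:[79/2,95/2] z:[36,58] -> hit [79/2,95/2], descend [1, 5]
      N1 x:[41,151/3] y:[79/2,85/2] z:[36,49] -> hit [41,85/2] leaf, test {P2(miss), P7(miss), P11@t=41}
      N5 x:[116/3,119/3] y:[42,95/2] z:[44,58] -> miss, prune
    N13 x:[118/3,149/3] y:[48,117/2] z:[43,54] -> hit [48,149/3], descend [3, 7]
      N3 x:[140/3,149/3] y:[48,56] z:[46,54] -> hit [48,149/3] leaf, test {P8(miss), P9(miss), P15(miss)}
      N7 x:[118/3,134/3] y:[101/2,117/2] z:[43,52] -> miss, prune
  N10 x:[38,50] y:[39,57] z:[54,79] -> miss, prune

Visited [0, 4, 6, 1, 5, 13, 3, 7, 10]. Tests: 9 box, 2 leaf. Nearest: P11.

== RESULT ==
2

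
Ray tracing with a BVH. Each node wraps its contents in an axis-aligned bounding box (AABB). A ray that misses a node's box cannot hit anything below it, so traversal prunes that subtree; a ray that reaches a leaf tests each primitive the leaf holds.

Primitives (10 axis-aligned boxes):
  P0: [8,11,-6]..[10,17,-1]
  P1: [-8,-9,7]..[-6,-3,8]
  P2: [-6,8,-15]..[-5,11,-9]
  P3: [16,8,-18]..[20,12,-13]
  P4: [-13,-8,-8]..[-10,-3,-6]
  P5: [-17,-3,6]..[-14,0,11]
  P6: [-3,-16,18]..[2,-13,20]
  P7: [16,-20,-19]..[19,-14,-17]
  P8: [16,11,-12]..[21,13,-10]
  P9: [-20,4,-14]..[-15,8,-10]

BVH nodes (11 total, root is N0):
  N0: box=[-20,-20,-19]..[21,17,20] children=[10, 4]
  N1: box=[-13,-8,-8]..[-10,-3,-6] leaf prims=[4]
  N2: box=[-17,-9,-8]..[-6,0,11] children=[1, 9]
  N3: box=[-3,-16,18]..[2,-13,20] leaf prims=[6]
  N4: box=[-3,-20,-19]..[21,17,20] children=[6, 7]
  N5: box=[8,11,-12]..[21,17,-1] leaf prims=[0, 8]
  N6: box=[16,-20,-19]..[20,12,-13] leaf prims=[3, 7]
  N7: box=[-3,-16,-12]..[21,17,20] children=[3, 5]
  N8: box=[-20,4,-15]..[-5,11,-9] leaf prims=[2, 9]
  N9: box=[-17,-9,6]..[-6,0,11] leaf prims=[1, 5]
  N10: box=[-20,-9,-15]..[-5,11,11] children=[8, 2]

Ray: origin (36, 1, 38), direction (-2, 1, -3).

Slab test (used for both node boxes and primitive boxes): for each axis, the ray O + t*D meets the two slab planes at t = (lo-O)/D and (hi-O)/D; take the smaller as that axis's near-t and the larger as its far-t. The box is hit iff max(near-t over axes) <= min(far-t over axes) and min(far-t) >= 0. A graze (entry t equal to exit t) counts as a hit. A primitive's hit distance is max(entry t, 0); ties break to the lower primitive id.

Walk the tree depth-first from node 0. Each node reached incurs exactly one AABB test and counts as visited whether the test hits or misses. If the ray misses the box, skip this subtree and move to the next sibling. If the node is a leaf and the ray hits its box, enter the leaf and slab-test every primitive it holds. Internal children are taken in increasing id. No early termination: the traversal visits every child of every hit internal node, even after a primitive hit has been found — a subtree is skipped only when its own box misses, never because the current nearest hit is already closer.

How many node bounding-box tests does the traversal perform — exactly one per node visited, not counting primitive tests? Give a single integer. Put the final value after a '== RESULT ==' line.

Trace the traversal:
N0 x:[15/2,28] y:[-21,16] z:[6,19] -> hit [15/2,16], descend [4, 10]
  N4 x:[15/2,39/2] y:[-21,16] z:[6,19] -> hit [15/2,16], descend [6, 7]
    N6 x:[8,10] y:[-21,11] z:[17,19] -> miss, prune
    N7 x:[15/2,39/2] y:[-17,16] z:[6,50/3] -> hit [15/2,16], descend [3, 5]
      N3 x:[17,39/2] y:[-17,-14] z:[6,20/3] -> miss, prune
      N5 x:[15/2,14] y:[10,16] z:[13,50/3] -> hit [13,14] leaf, test {P0@t=13, P8(miss)}
  N10 x:[41/2,28] y:[-10,10] z:[9,53/3] -> miss, prune

Summary -> nodes [0, 4, 6, 7, 3, 5, 10]; box-tests=7; leaf-entries=1; first=P0

== RESULT ==
7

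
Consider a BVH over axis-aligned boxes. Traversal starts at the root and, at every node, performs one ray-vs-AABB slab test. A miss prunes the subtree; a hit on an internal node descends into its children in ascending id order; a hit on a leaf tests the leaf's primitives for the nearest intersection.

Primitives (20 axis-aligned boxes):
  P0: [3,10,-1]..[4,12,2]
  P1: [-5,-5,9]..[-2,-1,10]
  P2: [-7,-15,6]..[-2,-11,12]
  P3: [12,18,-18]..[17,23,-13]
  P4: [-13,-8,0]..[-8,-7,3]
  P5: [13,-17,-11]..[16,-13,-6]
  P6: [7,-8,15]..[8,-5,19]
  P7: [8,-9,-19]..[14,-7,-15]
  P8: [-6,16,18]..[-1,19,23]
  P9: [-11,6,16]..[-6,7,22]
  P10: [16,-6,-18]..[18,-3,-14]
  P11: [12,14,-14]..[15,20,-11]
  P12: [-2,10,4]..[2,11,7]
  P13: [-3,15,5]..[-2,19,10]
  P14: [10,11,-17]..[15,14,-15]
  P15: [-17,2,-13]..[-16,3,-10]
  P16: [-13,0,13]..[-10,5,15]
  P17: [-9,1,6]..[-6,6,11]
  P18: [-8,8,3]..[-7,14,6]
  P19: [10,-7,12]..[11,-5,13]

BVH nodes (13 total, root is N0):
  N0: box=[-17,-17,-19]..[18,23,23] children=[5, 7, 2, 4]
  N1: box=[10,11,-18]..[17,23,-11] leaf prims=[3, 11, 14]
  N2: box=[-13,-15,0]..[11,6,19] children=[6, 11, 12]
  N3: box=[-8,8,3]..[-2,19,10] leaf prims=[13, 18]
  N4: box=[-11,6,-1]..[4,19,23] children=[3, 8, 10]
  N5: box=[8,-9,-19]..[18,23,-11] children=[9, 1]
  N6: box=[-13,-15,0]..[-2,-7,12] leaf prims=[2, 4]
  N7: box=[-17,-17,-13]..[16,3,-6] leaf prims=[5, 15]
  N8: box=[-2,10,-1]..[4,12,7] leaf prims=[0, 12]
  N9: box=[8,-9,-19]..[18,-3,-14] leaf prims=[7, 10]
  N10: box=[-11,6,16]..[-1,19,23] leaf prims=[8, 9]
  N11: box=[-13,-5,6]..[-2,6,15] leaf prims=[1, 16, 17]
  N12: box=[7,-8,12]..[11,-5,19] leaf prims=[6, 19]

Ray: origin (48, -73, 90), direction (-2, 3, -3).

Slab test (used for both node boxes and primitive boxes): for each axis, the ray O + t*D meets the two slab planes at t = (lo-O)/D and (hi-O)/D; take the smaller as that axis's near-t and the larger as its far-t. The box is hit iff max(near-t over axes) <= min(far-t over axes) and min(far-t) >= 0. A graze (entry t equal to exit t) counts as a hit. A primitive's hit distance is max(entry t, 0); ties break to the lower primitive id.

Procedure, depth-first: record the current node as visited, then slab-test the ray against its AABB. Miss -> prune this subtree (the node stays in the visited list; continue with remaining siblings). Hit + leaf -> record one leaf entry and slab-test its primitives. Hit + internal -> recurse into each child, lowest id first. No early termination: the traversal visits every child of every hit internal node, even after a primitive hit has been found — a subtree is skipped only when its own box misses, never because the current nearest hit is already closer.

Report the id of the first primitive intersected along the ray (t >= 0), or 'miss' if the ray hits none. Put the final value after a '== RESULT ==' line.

Walk:
N0 x:[15,65/2] y:[56/3,32] z:[67/3,109/3] -> hit [67/3,32], descend [2, 4, 5, 7]
  N2 x:[37/2,61/2] y:[58/3,79/3] z:[71/3,30] -> hit [71/3,79/3], descend [6, 11, 12]
    N6 x:[25,61/2] y:[58/3,22] z:[26,30] -> miss, prune
    N11 x:[25,61/2] y:[68/3,79/3] z:[25,28] -> hit [25,79/3] leaf, test {P1(miss), P16(miss), P17(miss)}
    N12 x:[37/2,41/2] y:[65/3,68/3] z:[71/3,26] -> miss, prune
  N4 x:[22,59/2] y:[79/3,92/3] z:[67/3,91/3] -> hit [79/3,59/2], descend [3, 8, 10]
    N3 x:[25,28] y:[27,92/3] z:[80/3,29] -> hit [27,28] leaf, test {P13(miss), P18@t=28}
    N8 x:[22,25] y:[83/3,85/3] z:[83/3,91/3] -> miss, prune
    N10 x:[49/2,59/2] y:[79/3,92/3] z:[67/3,74/3] -> miss, prune
  N5 x:[15,20] y:[64/3,32] z:[101/3,109/3] -> miss, prune
  N7 x:[16,65/2] y:[56/3,76/3] z:[32,103/3] -> miss, prune

order=[0, 2, 6, 11, 12, 4, 3, 8, 10, 5, 7]  |boxes|=11  |leaves|=2  hit=P18

== RESULT ==
18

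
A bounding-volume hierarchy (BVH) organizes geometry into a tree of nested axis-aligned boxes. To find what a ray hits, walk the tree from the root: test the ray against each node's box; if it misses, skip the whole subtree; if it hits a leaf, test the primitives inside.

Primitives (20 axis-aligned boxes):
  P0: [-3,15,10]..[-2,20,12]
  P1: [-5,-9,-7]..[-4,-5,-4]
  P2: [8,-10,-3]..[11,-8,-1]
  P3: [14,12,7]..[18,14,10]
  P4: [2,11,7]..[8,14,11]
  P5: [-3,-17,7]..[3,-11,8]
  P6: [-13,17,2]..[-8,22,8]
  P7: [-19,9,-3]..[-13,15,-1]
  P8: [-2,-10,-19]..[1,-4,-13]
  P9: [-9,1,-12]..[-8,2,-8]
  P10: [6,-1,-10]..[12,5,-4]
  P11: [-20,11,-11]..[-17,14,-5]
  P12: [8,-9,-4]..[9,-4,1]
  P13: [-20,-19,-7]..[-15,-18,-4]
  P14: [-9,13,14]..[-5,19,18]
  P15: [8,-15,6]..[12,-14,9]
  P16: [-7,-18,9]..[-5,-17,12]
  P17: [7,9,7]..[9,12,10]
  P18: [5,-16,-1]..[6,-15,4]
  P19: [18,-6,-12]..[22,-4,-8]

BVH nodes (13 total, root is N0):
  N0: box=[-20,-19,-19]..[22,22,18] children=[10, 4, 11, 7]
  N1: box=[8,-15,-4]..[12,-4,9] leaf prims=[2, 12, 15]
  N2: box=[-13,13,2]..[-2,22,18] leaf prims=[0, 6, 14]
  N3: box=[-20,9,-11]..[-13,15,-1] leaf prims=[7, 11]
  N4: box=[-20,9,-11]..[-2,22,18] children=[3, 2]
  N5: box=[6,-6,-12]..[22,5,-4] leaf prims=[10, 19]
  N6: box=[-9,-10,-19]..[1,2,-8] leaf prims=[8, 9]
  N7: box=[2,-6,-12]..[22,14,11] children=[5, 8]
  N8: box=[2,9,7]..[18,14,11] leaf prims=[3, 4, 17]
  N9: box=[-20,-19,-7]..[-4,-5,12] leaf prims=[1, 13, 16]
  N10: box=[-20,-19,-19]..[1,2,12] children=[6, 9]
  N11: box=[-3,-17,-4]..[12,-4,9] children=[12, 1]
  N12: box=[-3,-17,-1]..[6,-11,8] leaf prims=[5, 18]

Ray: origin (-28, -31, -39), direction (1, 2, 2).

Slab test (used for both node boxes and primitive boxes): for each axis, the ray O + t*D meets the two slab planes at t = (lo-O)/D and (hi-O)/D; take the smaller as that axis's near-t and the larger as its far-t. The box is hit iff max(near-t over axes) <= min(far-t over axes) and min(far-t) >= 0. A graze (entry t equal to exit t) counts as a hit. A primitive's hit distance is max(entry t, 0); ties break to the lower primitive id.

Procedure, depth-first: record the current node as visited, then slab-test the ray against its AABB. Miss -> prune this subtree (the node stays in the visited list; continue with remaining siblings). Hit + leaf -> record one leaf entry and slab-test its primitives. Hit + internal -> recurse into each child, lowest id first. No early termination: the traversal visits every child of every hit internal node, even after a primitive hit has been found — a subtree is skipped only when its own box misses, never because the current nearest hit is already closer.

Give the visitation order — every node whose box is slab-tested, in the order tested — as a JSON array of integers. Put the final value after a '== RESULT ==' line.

Traverse from the root:
N0 x:[8,50] y:[6,53/2] z:[10,57/2] -> hit [10,53/2], descend [4, 7, 10, 11]
  N4 x:[8,26] y:[20,53/2] z:[14,57/2] -> hit [20,26], descend [2, 3]
    N2 x:[15,26] y:[22,53/2] z:[41/2,57/2] -> hit [22,26] leaf, test {P0@t=25, P6(miss), P14(miss)}
    N3 x:[8,15] y:[20,23] z:[14,19] -> miss, prune
  N7 x:[30,50] y:[25/2,45/2] z:[27/2,25] -> miss, prune
  N10 x:[8,29] y:[6,33/2] z:[10,51/2] -> hit [10,33/2], descend [6, 9]
    N6 x:[19,29] y:[21/2,33/2] z:[10,31/2] -> miss, prune
    N9 x:[8,24] y:[6,13] z:[16,51/2] -> miss, prune
  N11 x:[25,40] y:[7,27/2] z:[35/2,24] -> miss, prune

Visited [0, 4, 2, 3, 7, 10, 6, 9, 11]. Tests: 9 box, 1 leaf. Nearest: P0.

== RESULT ==
[0, 4, 2, 3, 7, 10, 6, 9, 11]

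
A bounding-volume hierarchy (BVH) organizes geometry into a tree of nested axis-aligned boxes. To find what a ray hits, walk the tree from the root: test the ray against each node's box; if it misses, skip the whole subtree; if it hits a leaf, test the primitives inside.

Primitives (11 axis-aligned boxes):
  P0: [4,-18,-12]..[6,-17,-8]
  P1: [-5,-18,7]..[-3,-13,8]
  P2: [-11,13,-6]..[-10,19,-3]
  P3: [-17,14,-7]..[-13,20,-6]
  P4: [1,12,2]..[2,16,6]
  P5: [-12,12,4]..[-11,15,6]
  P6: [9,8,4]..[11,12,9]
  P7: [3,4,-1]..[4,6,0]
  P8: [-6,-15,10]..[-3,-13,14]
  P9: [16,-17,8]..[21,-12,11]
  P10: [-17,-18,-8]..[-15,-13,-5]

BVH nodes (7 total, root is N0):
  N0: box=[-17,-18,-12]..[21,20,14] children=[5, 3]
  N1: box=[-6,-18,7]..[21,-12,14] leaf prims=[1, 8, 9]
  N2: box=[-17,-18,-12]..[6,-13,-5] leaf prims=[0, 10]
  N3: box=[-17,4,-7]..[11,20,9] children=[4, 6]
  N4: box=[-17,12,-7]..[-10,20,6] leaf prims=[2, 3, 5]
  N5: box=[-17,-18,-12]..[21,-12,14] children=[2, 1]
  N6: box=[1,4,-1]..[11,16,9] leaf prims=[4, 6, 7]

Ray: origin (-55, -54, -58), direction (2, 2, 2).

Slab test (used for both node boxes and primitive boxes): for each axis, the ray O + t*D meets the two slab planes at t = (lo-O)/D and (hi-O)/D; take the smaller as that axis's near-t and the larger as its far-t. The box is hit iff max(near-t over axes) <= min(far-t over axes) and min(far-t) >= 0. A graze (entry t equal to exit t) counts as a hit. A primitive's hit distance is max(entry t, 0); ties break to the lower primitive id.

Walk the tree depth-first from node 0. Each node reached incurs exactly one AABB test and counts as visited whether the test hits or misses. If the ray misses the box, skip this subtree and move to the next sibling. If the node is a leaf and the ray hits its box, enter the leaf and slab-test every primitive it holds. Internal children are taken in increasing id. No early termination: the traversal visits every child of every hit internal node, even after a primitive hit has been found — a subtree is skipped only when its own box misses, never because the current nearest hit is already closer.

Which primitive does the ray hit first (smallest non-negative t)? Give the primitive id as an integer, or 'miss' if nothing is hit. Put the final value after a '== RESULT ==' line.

Walk:
N0 x:[19,38] y:[18,37] z:[23,36] -> hit [23,36], descend [3, 5]
  N3 x:[19,33] y:[29,37] z:[51/2,67/2] -> hit [29,33], descend [4, 6]
    N4 x:[19,45/2] y:[33,37] z:[51/2,32] -> miss, prune
    N6 x:[28,33] y:[29,35] z:[57/2,67/2] -> hit [29,33] leaf, test {P4(miss), P6@t=32, P7@t=29}
  N5 x:[19,38] y:[18,21] z:[23,36] -> miss, prune

Summary -> nodes [0, 3, 4, 6, 5]; box-tests=5; leaf-entries=1; first=P7

== RESULT ==
7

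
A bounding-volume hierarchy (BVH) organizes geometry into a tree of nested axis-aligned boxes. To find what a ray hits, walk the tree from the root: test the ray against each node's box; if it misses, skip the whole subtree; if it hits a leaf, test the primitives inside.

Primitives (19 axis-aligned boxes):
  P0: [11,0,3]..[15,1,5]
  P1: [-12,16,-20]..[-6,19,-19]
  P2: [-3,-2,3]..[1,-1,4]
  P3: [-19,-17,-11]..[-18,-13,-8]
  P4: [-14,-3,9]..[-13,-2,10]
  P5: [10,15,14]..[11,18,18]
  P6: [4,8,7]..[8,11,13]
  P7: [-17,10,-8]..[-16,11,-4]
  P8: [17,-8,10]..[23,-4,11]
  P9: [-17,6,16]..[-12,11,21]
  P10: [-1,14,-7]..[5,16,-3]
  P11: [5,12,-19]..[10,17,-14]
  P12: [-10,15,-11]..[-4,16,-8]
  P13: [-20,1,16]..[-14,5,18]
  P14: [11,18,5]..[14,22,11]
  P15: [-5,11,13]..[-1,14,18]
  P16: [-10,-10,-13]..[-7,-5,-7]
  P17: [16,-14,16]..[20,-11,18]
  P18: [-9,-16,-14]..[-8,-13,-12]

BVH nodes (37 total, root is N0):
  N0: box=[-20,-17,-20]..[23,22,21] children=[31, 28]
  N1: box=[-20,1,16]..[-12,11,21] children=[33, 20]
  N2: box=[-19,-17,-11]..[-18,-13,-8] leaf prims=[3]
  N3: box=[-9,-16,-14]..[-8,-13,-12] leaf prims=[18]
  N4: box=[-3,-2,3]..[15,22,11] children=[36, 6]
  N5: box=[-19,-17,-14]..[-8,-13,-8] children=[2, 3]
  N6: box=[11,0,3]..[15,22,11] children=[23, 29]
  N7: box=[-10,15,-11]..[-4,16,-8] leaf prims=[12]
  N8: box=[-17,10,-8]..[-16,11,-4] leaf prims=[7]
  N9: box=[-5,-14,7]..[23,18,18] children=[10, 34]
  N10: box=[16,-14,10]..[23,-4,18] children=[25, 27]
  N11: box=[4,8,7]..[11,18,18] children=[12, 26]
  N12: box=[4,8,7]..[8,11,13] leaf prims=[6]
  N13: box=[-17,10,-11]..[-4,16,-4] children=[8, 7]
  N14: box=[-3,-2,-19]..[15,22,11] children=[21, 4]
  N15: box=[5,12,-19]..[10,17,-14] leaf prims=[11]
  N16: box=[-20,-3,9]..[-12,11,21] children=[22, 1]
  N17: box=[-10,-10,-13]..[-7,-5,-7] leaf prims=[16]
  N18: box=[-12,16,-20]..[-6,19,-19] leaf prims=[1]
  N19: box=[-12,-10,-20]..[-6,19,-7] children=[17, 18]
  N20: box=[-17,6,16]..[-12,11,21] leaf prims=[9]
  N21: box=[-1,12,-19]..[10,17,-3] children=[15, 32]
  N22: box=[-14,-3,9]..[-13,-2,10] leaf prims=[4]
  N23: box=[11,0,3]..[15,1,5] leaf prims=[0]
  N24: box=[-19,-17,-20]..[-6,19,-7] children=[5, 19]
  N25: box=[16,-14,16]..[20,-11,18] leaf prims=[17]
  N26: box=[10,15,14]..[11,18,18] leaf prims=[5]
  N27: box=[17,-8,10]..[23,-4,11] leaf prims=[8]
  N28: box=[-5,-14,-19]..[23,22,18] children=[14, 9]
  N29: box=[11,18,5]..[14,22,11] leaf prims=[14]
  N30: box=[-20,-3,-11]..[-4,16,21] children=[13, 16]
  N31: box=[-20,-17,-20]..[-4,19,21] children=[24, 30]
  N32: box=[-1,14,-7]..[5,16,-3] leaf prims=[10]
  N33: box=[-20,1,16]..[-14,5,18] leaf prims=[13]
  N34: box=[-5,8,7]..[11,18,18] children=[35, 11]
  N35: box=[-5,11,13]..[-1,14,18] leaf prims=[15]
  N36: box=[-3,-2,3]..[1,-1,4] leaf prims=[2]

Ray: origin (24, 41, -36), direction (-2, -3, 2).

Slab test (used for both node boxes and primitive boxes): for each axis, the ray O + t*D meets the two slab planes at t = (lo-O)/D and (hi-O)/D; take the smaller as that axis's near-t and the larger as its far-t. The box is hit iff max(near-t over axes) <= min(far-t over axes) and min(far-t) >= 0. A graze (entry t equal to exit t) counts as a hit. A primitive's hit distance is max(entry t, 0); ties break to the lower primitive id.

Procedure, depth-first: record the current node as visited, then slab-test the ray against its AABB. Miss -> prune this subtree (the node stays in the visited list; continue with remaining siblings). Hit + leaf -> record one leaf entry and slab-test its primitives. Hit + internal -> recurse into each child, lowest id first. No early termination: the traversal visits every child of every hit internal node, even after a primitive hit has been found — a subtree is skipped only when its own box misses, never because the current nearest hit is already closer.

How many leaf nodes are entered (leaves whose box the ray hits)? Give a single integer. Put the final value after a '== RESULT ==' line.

Traverse from the root:
N0 x:[1/2,22] y:[19/3,58/3] z:[8,57/2] -> hit [8,58/3], descend [28, 31]
  N28 x:[1/2,29/2] y:[19/3,55/3] z:[17/2,27] -> hit [17/2,29/2], descend [9, 14]
    N9 x:[1/2,29/2] y:[23/3,55/3] z:[43/2,27] -> miss, prune
    N14 x:[9/2,27/2] y:[19/3,43/3] z:[17/2,47/2] -> hit [17/2,27/2], descend [4, 21]
      N4 x:[9/2,27/2] y:[19/3,43/3] z:[39/2,47/2] -> miss, prune
      N21 x:[7,25/2] y:[8,29/3] z:[17/2,33/2] -> hit [17/2,29/3], descend [15, 32]
        N15 x:[7,19/2] y:[8,29/3] z:[17/2,11] -> hit [17/2,19/2] leaf, test {P11@t=17/2}
        N32 x:[19/2,25/2] y:[25/3,9] z:[29/2,33/2] -> miss, prune
  N31 x:[14,22] y:[22/3,58/3] z:[8,57/2] -> hit [14,58/3], descend [24, 30]
    N24 x:[15,43/2] y:[22/3,58/3] z:[8,29/2] -> miss, prune
    N30 x:[14,22] y:[25/3,44/3] z:[25/2,57/2] -> hit [14,44/3], descend [13, 16]
      N13 x:[14,41/2] y:[25/3,31/3] z:[25/2,16] -> miss, prune
      N16 x:[18,22] y:[10,44/3] z:[45/2,57/2] -> miss, prune

Visited [0, 28, 9, 14, 4, 21, 15, 32, 31, 24, 30, 13, 16]. Tests: 13 box, 1 leaf. Nearest: P11.

== RESULT ==
1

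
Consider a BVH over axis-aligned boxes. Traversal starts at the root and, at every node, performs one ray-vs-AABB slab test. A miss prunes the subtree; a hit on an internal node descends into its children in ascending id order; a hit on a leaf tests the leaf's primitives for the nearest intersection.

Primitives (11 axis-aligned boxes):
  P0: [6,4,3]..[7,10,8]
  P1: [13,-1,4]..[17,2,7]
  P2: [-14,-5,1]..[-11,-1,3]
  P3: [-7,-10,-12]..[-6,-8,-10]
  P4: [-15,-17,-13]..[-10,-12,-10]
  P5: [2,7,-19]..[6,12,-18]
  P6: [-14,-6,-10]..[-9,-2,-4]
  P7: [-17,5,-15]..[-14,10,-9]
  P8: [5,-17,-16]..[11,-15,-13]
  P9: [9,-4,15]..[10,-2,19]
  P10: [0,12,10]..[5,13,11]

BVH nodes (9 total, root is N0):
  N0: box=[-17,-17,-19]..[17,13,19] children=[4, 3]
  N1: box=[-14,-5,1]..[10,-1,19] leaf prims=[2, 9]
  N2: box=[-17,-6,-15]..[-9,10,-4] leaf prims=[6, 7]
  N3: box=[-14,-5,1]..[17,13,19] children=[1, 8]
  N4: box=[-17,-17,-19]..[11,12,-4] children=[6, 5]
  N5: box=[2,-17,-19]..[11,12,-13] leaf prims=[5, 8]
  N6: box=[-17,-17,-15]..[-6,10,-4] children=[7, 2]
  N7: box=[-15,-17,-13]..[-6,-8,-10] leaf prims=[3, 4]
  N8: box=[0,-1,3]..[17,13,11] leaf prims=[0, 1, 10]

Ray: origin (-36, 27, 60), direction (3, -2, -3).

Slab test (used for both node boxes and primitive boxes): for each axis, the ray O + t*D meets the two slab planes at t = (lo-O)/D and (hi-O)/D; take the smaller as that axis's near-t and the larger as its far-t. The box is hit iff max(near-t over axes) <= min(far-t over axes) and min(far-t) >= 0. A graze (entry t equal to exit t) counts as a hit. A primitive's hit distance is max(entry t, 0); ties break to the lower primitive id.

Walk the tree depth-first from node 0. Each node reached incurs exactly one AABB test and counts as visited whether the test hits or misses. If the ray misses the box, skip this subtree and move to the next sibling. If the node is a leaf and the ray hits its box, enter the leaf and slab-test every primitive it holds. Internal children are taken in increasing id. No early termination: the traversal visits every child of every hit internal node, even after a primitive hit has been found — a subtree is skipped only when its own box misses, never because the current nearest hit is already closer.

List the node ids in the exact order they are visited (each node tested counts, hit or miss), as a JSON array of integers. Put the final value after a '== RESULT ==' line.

Traverse from the root:
N0 x:[19/3,53/3] y:[7,22] z:[41/3,79/3] -> hit [41/3,53/3], descend [3, 4]
  N3 x:[22/3,53/3] y:[7,16] z:[41/3,59/3] -> hit [41/3,16], descend [1, 8]
    N1 x:[22/3,46/3] y:[14,16] z:[41/3,59/3] -> hit [14,46/3] leaf, test {P2(miss), P9@t=15}
    N8 x:[12,53/3] y:[7,14] z:[49/3,19] -> miss, prune
  N4 x:[19/3,47/3] y:[15/2,22] z:[64/3,79/3] -> miss, prune

Visited [0, 3, 1, 8, 4]. Tests: 5 box, 1 leaf. Nearest: P9.

== RESULT ==
[0, 3, 1, 8, 4]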